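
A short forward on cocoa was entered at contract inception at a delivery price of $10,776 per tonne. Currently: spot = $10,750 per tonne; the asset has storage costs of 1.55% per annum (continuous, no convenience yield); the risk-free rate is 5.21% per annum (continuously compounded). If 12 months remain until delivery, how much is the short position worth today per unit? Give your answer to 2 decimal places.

Current fair forward for the remaining 12 months: F = S·e^((r + u)·T), (r + u) = 0.0521 + 0.0155 = 0.0676
F = 10750 · e^(0.0676 × 12/12) = 10750 × 1.06993725 = 11501.8254
Value of long forward = (F − K)·e^(−rT) = (11501.8254 − 10776) · e^(−0.0521·12/12)
= 725.8254 × 0.94923394 = 688.98
Short position value = −(long value) = -$688.98

-$688.98 per tonne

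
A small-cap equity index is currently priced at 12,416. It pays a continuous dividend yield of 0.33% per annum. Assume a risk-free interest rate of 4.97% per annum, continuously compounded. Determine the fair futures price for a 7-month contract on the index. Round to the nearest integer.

F = S·e^((r − q)T) = 12416 · e^((0.0497 − 0.0033) × 7/12)
= 12416 · e^0.027067 = 12416 × 1.027437
F = 12,757

12,757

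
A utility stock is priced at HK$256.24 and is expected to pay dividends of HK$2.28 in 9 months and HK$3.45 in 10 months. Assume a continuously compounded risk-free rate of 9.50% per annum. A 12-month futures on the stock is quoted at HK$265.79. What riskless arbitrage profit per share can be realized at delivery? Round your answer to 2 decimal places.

HK$10.15 per share

PV(dividends) I = 2.28·e^(−0.0950·9/12) + 3.45·e^(−0.0950·10/12) = 5.3106
Fair futures F* = (S − I)·e^(rT) = (256.24 − 5.3106)·e^0.095000 = 250.9294 × 1.099659 = 275.9368
Market HK$265.79 < fair 275.9368: forward underpriced → reverse cash-and-carry (short the stock, invest proceeds at r, pay the dividends, go long the forward).
Profit at T = |F_mkt − F*| = |265.79 − 275.9368| = HK$10.15 per share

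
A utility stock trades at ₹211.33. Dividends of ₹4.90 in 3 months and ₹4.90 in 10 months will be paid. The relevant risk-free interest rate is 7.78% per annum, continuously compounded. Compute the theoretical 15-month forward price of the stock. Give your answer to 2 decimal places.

PV(dividends) I = 4.90·e^(−0.0778·3/12) + 4.90·e^(−0.0778·10/12)
I = 4.8056 + 4.5924 = 9.3980
F = (S − I)·e^(rT) = (211.33 − 9.3980) · e^(0.0778·15/12)
= 201.9320 · e^0.097250 = 201.9320 × 1.102136 = ₹222.56

₹222.56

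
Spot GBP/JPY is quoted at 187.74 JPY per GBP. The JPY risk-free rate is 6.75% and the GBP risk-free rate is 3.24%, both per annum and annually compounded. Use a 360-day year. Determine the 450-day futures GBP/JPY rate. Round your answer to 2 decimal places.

195.75

By covered interest parity, F = S · (1+r_JPY)^T / (1+r_GBP)^T
= 187.74 × 1.085075 / 1.040663 = 187.74 × 1.042677
F = 195.75 JPY per GBP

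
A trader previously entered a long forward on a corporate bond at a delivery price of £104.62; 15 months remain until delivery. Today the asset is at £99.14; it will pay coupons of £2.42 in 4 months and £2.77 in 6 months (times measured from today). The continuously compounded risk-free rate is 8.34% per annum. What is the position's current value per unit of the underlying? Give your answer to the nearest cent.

-£0.13

PV(remaining coupons) I = 2.42·e^(−0.0834·4/12) + 2.77·e^(−0.0834·6/12) = 5.0105
Current forward F = (S − I)·e^(rT) = (99.14 − 5.0105)·e^(0.0834·15/12) = 94.1295 × 1.109878 = 104.4723
Value (long) = (F − K)·e^(−rT) = (104.4723 − 104.62) × 0.901000 = -0.1331
Value = -£0.13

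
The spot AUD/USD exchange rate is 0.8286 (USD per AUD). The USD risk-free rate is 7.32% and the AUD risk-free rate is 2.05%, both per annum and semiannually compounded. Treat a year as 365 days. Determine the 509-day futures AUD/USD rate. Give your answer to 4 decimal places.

0.8903

By covered interest parity, F = S · (1+r_USD/2)^(2T) / (1+r_AUD/2)^(2T)
= 0.8286 × 1.105453 / 1.028850 = 0.8286 × 1.074455
F = 0.8903 USD per AUD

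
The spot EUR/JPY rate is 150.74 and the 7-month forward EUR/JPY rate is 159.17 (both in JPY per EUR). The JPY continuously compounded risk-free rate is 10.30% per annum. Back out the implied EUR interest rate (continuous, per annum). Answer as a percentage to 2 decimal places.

0.97%

F = S·e^((r_JPY − r_EUR)T) ⇒ r_EUR = r_JPY − ln(F/S)/T
ln(159.17/150.74) = 0.054416; /(7/12) = 0.093285
r_EUR = 0.1030 − 0.093285 = 0.009715
r_EUR = 0.97%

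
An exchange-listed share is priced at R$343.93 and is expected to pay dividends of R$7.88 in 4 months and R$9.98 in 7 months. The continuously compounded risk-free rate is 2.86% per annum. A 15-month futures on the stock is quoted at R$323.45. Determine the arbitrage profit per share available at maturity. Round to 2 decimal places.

PV(dividends) I = 7.88·e^(−0.0286·4/12) + 9.98·e^(−0.0286·7/12) = 17.6201
Fair futures F* = (S − I)·e^(rT) = (343.93 − 17.6201)·e^0.035750 = 326.3099 × 1.036397 = 338.1866
Market R$323.45 < fair 338.1866: forward underpriced → reverse cash-and-carry (short the stock, invest proceeds at r, pay the dividends, go long the forward).
Profit at T = |F_mkt − F*| = |323.45 − 338.1866| = R$14.74 per share

R$14.74 per share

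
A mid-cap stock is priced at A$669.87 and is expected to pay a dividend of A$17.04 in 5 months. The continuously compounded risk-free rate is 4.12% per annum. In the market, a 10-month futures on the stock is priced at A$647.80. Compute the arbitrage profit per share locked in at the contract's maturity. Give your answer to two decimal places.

A$28.13 per share

PV(dividends) I = 17.04·e^(−0.0412·5/12) = 16.7500
Fair futures F* = (S − I)·e^(rT) = (669.87 − 16.7500)·e^0.034333 = 653.1200 × 1.034929 = 675.9328
Market A$647.80 < fair 675.9328: forward underpriced → reverse cash-and-carry (short the stock, invest proceeds at r, pay the dividends, go long the forward).
Profit at T = |F_mkt − F*| = |647.80 − 675.9328| = A$28.13 per share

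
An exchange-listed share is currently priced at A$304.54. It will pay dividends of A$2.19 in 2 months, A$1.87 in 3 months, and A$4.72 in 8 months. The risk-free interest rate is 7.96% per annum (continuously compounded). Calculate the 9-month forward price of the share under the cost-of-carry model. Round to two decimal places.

A$314.28

PV(dividends) I = 2.19·e^(−0.0796·2/12) + 1.87·e^(−0.0796·3/12) + 4.72·e^(−0.0796·8/12)
I = 2.1611 + 1.8332 + 4.4761 = 8.4704
F = (S − I)·e^(rT) = (304.54 − 8.4704) · e^(0.0796·9/12)
= 296.0696 · e^0.059700 = 296.0696 × 1.061518 = A$314.28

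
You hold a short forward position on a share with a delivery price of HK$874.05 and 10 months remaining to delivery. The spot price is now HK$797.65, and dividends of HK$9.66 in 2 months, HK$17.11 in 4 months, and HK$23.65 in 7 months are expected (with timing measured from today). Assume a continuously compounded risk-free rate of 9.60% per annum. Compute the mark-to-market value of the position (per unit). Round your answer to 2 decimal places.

HK$57.64

PV(remaining dividends) I = 9.66·e^(−0.0960·2/12) + 17.11·e^(−0.0960·4/12) + 23.65·e^(−0.0960·7/12) = 48.4398
Current forward F = (S − I)·e^(rT) = (797.65 − 48.4398)·e^(0.0960·10/12) = 749.2102 × 1.083287 = 811.6097
Value (long) = (F − K)·e^(−rT) = (811.6097 − 874.05) × 0.923116 = -57.6396
Short position value = −(long value) = HK$57.64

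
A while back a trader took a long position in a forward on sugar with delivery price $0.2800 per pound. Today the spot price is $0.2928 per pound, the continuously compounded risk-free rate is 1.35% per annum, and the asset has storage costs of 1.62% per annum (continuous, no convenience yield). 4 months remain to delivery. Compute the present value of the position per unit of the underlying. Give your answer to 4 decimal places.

$0.0156 per pound

Current fair forward for the remaining 4 months: F = S·e^((r + u)·T), (r + u) = 0.0135 + 0.0162 = 0.0297
F = 0.2928 · e^(0.0297 × 4/12) = 0.2928 × 1.009949 = 0.2957
Value of long forward = (F − K)·e^(−rT) = (0.2957 − 0.2800) · e^(−0.0135·4/12)
= 0.0157 × 0.995510 = 0.0156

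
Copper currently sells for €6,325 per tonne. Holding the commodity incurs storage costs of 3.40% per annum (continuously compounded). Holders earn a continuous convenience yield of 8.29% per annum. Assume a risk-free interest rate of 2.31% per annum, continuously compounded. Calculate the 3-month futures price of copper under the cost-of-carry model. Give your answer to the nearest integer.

€6,284 per tonne

Net carry = r + u − y = 0.0231 + 0.0340 − 0.0829 = -0.0258
F = S·e^((r+u−y)T) = 6325 · e^(-0.0258 × 3/12) = 6325 · e^-0.006450
= 6325 × 0.993571 = €6,284 per tonne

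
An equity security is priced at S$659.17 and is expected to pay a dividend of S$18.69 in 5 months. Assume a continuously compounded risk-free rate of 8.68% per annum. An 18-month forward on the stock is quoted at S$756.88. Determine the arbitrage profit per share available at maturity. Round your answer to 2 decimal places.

PV(dividends) I = 18.69·e^(−0.0868·5/12) = 18.0261
Fair forward F* = (S − I)·e^(rT) = (659.17 − 18.0261)·e^0.130200 = 641.1439 × 1.139056 = 730.2988
Market S$756.88 > fair 730.2988: forward overpriced → cash-and-carry (borrow at r, buy the stock and collect the dividends, short the forward).
Profit at T = |F_mkt − F*| = |756.88 − 730.2988| = S$26.58 per share

S$26.58 per share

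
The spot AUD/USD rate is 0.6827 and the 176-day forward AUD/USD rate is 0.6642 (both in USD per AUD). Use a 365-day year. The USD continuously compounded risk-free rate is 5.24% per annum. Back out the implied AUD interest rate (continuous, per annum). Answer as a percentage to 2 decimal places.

10.94%

F = S·e^((r_USD − r_AUD)T) ⇒ r_AUD = r_USD − ln(F/S)/T
ln(0.6642/0.6827) = -0.027472; /(176/365) = -0.056973
r_AUD = 0.0524 + 0.056973 = 0.109373
r_AUD = 10.94%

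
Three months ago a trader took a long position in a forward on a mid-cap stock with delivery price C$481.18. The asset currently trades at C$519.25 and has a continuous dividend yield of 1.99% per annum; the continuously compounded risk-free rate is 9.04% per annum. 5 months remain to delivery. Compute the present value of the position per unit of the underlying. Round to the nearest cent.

Current fair forward for the remaining 5 months: F = S·e^((r − q)·T), (r − q) = 0.0904 − 0.0199 = 0.0705
F = 519.25 · e^(0.0705 × 5/12) = 519.25 × 1.029811 = 534.7294
Value of long forward = (F − K)·e^(−rT) = (534.7294 − 481.18) · e^(−0.0904·5/12)
= 53.5494 × 0.963034 = 51.57

C$51.57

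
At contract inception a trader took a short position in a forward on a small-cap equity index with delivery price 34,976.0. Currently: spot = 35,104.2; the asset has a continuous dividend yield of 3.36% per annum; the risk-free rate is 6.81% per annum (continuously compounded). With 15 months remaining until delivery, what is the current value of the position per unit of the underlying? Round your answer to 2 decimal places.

Current fair forward for the remaining 15 months: F = S·e^((r − q)·T), (r − q) = 0.0681 − 0.0336 = 0.0345
F = 35104.2 · e^(0.0345 × 15/12) = 35104.2 × 1.04406840 = 36651.1859
Value of long forward = (F − K)·e^(−rT) = (36651.1859 − 34976.0) · e^(−0.0681·15/12)
= 1675.1859 × 0.91839748 = 1538.49
Short position value = −(long value) = -1538.49

-1538.49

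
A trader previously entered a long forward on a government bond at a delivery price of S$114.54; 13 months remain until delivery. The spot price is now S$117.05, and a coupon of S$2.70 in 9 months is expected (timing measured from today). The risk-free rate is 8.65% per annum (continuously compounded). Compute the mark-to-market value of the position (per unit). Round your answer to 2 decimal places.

PV(remaining coupons) I = 2.70·e^(−0.0865·9/12) = 2.5304
Current forward F = (S − I)·e^(rT) = (117.05 − 2.5304)·e^(0.0865·13/12) = 114.5196 × 1.098239 = 125.7699
Value (long) = (F − K)·e^(−rT) = (125.7699 − 114.54) × 0.910548 = 10.2254
Value = S$10.23

S$10.23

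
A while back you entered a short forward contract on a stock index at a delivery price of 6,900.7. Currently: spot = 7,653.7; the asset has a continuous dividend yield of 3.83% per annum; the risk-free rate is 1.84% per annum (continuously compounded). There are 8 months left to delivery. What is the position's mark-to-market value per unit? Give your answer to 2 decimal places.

Current fair forward for the remaining 8 months: F = S·e^((r − q)·T), (r − q) = 0.0184 − 0.0383 = -0.0199
F = 7653.7 · e^(-0.0199 × 8/12) = 7653.7 × 0.98682095 = 7552.8315
Value of long forward = (F − K)·e^(−rT) = (7552.8315 − 6900.7) · e^(−0.0184·8/12)
= 652.1315 × 0.98780826 = 644.18
Short position value = −(long value) = -644.18

-644.18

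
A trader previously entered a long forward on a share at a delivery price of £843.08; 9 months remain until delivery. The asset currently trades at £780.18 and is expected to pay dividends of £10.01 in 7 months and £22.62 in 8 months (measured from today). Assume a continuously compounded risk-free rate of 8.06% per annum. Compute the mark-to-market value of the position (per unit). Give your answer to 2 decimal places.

-£44.43

PV(remaining dividends) I = 10.01·e^(−0.0806·7/12) + 22.62·e^(−0.0806·8/12) = 30.9869
Current forward F = (S − I)·e^(rT) = (780.18 − 30.9869)·e^(0.0806·9/12) = 749.1931 × 1.062314 = 795.8783
Value (long) = (F − K)·e^(−rT) = (795.8783 − 843.08) × 0.941341 = -44.4329
Value = -£44.43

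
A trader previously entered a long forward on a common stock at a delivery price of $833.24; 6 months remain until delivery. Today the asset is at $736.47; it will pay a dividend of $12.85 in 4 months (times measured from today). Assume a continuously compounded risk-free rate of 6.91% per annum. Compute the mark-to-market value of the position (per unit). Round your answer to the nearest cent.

-$81.03

PV(remaining dividends) I = 12.85·e^(−0.0691·4/12) = 12.5574
Current forward F = (S − I)·e^(rT) = (736.47 − 12.5574)·e^(0.0691·6/12) = 723.9126 × 1.035154 = 749.3610
Value (long) = (F − K)·e^(−rT) = (749.3610 − 833.24) × 0.966040 = -81.0305
Value = -$81.03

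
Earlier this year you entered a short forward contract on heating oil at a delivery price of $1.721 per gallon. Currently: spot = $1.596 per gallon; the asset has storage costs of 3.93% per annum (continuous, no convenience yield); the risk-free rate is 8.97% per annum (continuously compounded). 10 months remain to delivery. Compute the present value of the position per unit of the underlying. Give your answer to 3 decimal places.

-$0.052 per gallon

Current fair forward for the remaining 10 months: F = S·e^((r + u)·T), (r + u) = 0.0897 + 0.0393 = 0.1290
F = 1.596 · e^(0.1290 × 10/12) = 1.596 × 1.113491 = 1.7771
Value of long forward = (F − K)·e^(−rT) = (1.7771 − 1.721) · e^(−0.0897·10/12)
= 0.0561 × 0.927975 = 0.052
Short position value = −(long value) = -$0.052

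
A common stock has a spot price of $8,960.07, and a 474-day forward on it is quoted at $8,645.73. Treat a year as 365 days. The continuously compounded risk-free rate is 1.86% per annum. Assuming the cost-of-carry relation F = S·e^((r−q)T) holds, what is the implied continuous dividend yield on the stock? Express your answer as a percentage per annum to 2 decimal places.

From F = S·e^((r−q)T): (r − q) = ln(F/S)/T
ln(8645.73/8960.07) = ln(0.964918) = -0.035712
(r − q) = -0.035712 / (474/365) = -0.027500
q = r − ln(F/S)/T = 0.0186 + 0.027500 = 0.046100
q = 4.61%

4.61%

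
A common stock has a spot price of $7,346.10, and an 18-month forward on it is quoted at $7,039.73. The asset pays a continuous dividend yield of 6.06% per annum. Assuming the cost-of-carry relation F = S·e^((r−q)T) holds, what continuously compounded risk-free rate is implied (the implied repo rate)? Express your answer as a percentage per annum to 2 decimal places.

From F = S·e^((r−q)T): (r − q) = ln(F/S)/T
ln(7039.73/7346.10) = ln(0.958295) = -0.042600
(r − q) = -0.042600 / (18/12) = -0.028400
r = ln(F/S)/T + q = -0.028400 + 0.0606 = 0.032200
r = 3.22%

3.22%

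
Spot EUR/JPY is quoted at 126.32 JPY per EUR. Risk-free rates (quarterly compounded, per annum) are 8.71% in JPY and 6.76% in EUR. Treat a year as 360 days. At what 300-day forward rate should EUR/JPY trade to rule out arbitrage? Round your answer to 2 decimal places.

128.35

By covered interest parity, F = S · (1+r_JPY/4)^(4T) / (1+r_EUR/4)^(4T)
= 126.32 × 1.074445 / 1.057452 = 126.32 × 1.016070
F = 128.35 JPY per EUR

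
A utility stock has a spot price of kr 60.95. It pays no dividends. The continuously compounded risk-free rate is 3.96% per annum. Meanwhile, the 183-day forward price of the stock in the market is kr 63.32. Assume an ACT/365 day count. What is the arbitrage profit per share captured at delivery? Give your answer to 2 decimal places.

kr 1.15 per share

Fair forward: F* = S·e^(carry·T), with carry = r = 0.0396
F* = 60.95 · e^(0.0396 × 183/365) = 60.95 · e^0.019854 = 60.95 × 1.020052 = kr 62.1722
Market kr 63.32 > fair kr 62.1722: forward overpriced → cash-and-carry (buy spot, short the forward).
At maturity, profit = |F_mkt − F*| = |63.32 − 62.1722| = kr 1.15 per share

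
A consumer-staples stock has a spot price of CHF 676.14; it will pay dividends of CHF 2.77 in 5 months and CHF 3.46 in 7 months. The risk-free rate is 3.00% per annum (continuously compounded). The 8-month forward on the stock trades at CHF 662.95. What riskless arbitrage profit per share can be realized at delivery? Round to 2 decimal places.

CHF 20.59 per share

PV(dividends) I = 2.77·e^(−0.0300·5/12) + 3.46·e^(−0.0300·7/12) = 6.1356
Fair forward F* = (S − I)·e^(rT) = (676.14 − 6.1356)·e^0.020000 = 670.0044 × 1.020201 = 683.5392
Market CHF 662.95 < fair 683.5392: forward underpriced → reverse cash-and-carry (short the stock, invest proceeds at r, pay the dividends, go long the forward).
Profit at T = |F_mkt − F*| = |662.95 − 683.5392| = CHF 20.59 per share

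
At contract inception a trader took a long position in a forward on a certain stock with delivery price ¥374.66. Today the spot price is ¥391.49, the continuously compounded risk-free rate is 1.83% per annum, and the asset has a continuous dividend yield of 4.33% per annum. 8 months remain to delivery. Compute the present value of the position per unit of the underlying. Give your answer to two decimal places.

¥10.23

Current fair forward for the remaining 8 months: F = S·e^((r − q)·T), (r − q) = 0.0183 − 0.0433 = -0.0250
F = 391.49 · e^(-0.0250 × 8/12) = 391.49 × 0.983471 = 385.0191
Value of long forward = (F − K)·e^(−rT) = (385.0191 − 374.66) · e^(−0.0183·8/12)
= 10.3591 × 0.987874 = 10.23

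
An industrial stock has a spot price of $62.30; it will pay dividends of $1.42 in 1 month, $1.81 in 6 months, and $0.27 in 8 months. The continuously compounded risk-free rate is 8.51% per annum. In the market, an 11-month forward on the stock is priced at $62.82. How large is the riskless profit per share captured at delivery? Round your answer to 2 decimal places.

$0.86 per share

PV(dividends) I = 1.42·e^(−0.0851·1/12) + 1.81·e^(−0.0851·6/12) + 0.27·e^(−0.0851·8/12) = 3.3997
Fair forward F* = (S − I)·e^(rT) = (62.30 − 3.3997)·e^0.078008 = 58.9003 × 1.081131 = 63.6789
Market $62.82 < fair 63.6789: forward underpriced → reverse cash-and-carry (short the stock, invest proceeds at r, pay the dividends, go long the forward).
Profit at T = |F_mkt − F*| = |62.82 − 63.6789| = $0.86 per share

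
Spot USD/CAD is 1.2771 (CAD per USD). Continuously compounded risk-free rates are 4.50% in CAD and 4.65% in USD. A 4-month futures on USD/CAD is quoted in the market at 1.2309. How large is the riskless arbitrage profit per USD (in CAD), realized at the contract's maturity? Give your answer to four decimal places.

0.0456 per USD (in CAD)

Fair futures: F* = S·e^(carry·T), with carry = (r_CAD − r_USD) = 0.0450 − 0.0465 = -0.0015
F* = 1.2771 · e^(-0.0015 × 4/12) = 1.2771 · e^-0.000500 = 1.2771 × 0.999500 = 1.2765
Market 1.2309 < fair 1.2765: forward underpriced → reverse cash-and-carry (short spot, go long the forward).
At maturity, profit = |F_mkt − F*| = |1.2309 − 1.2765| = 0.0456 per USD (in CAD)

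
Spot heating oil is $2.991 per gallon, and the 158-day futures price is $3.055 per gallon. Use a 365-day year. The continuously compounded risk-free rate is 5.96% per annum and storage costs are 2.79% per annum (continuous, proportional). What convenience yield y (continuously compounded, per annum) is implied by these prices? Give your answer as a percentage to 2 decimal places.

3.86%

F = S·e^((r+u−y)T) ⇒ (r+u−y) = ln(F/S)/T
ln(3.055/2.991) = 0.021172; /T ⇒ 0.048910
y = r + u − ln(F/S)/T = 0.0596 + 0.0279 − 0.048910 = 0.038590
y = 3.86%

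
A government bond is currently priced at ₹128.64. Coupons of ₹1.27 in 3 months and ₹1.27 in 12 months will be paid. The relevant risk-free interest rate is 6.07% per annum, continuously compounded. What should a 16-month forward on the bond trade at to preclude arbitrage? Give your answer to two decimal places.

₹136.83

PV(coupons) I = 1.27·e^(−0.0607·3/12) + 1.27·e^(−0.0607·12/12)
I = 1.2509 + 1.1952 = 2.4461
F = (S − I)·e^(rT) = (128.64 − 2.4461) · e^(0.0607·16/12)
= 126.1939 · e^0.080933 = 126.1939 × 1.084298 = ₹136.83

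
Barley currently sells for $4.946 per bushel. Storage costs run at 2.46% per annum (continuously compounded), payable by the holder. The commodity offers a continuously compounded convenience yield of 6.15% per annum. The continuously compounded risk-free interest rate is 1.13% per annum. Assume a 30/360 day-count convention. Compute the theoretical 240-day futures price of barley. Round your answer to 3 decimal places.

Net carry = r + u − y = 0.0113 + 0.0246 − 0.0615 = -0.0256
F = S·e^((r+u−y)T) = 4.946 · e^(-0.0256 × 240/360) = 4.946 · e^-0.017067
= 4.946 × 0.983078 = $4.862 per bushel

$4.862 per bushel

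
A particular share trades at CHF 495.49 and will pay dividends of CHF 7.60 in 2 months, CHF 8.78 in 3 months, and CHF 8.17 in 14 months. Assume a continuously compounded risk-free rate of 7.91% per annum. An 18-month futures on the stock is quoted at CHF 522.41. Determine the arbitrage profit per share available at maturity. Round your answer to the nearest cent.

CHF 8.97 per share

PV(dividends) I = 7.60·e^(−0.0791·2/12) + 8.78·e^(−0.0791·3/12) + 8.17·e^(−0.0791·14/12) = 23.5583
Fair futures F* = (S − I)·e^(rT) = (495.49 − 23.5583)·e^0.118650 = 471.9317 × 1.125976 = 531.3838
Market CHF 522.41 < fair 531.3838: forward underpriced → reverse cash-and-carry (short the stock, invest proceeds at r, pay the dividends, go long the forward).
Profit at T = |F_mkt − F*| = |522.41 − 531.3838| = CHF 8.97 per share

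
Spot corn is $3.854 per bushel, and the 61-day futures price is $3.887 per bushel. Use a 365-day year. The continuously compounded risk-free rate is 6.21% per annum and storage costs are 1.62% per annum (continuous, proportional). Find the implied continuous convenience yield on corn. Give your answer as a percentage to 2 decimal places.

F = S·e^((r+u−y)T) ⇒ (r+u−y) = ln(F/S)/T
ln(3.887/3.854) = 0.008526; /T ⇒ 0.051016
y = r + u − ln(F/S)/T = 0.0621 + 0.0162 − 0.051016 = 0.027284
y = 2.73%

2.73%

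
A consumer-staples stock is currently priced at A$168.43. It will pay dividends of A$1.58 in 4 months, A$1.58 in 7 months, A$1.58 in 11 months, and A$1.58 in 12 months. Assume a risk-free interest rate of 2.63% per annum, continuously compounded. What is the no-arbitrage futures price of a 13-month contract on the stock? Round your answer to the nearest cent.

A$166.92

PV(dividends) I = 1.58·e^(−0.0263·4/12) + 1.58·e^(−0.0263·7/12) + 1.58·e^(−0.0263·11/12) + 1.58·e^(−0.0263·12/12)
I = 1.5662 + 1.5559 + 1.5424 + 1.5390 = 6.2035
F = (S − I)·e^(rT) = (168.43 − 6.2035) · e^(0.0263·13/12)
= 162.2265 · e^0.028492 = 162.2265 × 1.028902 = A$166.92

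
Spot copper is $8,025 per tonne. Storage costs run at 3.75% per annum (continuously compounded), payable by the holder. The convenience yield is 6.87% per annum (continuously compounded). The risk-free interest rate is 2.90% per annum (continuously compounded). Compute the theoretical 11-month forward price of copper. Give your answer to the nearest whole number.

$8,009 per tonne

Net carry = r + u − y = 0.0290 + 0.0375 − 0.0687 = -0.0022
F = S·e^((r+u−y)T) = 8025 · e^(-0.0022 × 11/12) = 8025 · e^-0.002017
= 8025 × 0.997985 = $8,009 per tonne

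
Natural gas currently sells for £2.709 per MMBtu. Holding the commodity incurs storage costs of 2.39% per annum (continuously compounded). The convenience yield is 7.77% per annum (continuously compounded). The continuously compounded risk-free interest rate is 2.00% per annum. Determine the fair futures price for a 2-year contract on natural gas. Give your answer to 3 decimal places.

Net carry = r + u − y = 0.0200 + 0.0239 − 0.0777 = -0.0338
F = S·e^((r+u−y)T) = 2.709 · e^(-0.0338 × 2) = 2.709 · e^-0.067600
= 2.709 × 0.934634 = £2.532 per MMBtu

£2.532 per MMBtu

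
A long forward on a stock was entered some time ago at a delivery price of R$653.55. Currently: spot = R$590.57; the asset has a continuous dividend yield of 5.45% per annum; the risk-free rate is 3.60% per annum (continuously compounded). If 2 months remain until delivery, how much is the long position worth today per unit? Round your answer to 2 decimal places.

Current fair forward for the remaining 2 months: F = S·e^((r − q)·T), (r − q) = 0.0360 − 0.0545 = -0.0185
F = 590.57 · e^(-0.0185 × 2/12) = 590.57 × 0.996921 = 588.7516
Value of long forward = (F − K)·e^(−rT) = (588.7516 − 653.55) · e^(−0.0360·2/12)
= -64.7984 × 0.994018 = -64.41

-R$64.41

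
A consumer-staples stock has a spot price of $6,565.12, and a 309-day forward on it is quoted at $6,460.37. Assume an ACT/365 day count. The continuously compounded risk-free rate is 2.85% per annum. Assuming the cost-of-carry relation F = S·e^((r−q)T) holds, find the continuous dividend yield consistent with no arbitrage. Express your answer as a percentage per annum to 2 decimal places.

From F = S·e^((r−q)T): (r − q) = ln(F/S)/T
ln(6460.37/6565.12) = ln(0.984044) = -0.016085
(r − q) = -0.016085 / (309/365) = -0.019000
q = r − ln(F/S)/T = 0.0285 + 0.019000 = 0.047500
q = 4.75%

4.75%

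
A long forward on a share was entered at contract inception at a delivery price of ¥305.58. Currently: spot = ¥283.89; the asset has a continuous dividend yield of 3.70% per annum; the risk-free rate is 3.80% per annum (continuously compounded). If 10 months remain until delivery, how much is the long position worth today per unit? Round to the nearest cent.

Current fair forward for the remaining 10 months: F = S·e^((r − q)·T), (r − q) = 0.0380 − 0.0370 = 0.0010
F = 283.89 · e^(0.0010 × 10/12) = 283.89 × 1.000834 = 284.1268
Value of long forward = (F − K)·e^(−rT) = (284.1268 − 305.58) · e^(−0.0380·10/12)
= -21.4532 × 0.968829 = -20.78

-¥20.78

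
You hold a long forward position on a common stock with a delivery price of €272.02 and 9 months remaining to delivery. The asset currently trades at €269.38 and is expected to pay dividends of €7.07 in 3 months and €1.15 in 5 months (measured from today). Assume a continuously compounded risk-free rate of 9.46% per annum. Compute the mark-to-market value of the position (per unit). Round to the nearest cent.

€7.98

PV(remaining dividends) I = 7.07·e^(−0.0946·3/12) + 1.15·e^(−0.0946·5/12) = 8.0103
Current forward F = (S − I)·e^(rT) = (269.38 − 8.0103)·e^(0.0946·9/12) = 261.3697 × 1.073528 = 280.5877
Value (long) = (F − K)·e^(−rT) = (280.5877 − 272.02) × 0.931508 = 7.9809
Value = €7.98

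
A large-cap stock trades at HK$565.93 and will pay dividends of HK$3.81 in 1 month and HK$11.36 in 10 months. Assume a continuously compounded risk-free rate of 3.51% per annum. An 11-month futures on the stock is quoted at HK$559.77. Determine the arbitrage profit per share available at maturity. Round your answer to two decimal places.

PV(dividends) I = 3.81·e^(−0.0351·1/12) + 11.36·e^(−0.0351·10/12) = 14.8314
Fair futures F* = (S − I)·e^(rT) = (565.93 − 14.8314)·e^0.032175 = 551.0986 × 1.032698 = 569.1184
Market HK$559.77 < fair 569.1184: forward underpriced → reverse cash-and-carry (short the stock, invest proceeds at r, pay the dividends, go long the forward).
Profit at T = |F_mkt − F*| = |559.77 − 569.1184| = HK$9.35 per share

HK$9.35 per share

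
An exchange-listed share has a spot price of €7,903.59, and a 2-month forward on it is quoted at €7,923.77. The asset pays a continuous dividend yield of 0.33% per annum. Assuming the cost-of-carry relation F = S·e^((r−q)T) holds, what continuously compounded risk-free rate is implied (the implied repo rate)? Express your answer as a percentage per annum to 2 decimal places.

1.86%

From F = S·e^((r−q)T): (r − q) = ln(F/S)/T
ln(7923.77/7903.59) = ln(1.002553) = 0.002550
(r − q) = 0.002550 / (2/12) = 0.015300
r = ln(F/S)/T + q = 0.015300 + 0.0033 = 0.018600
r = 1.86%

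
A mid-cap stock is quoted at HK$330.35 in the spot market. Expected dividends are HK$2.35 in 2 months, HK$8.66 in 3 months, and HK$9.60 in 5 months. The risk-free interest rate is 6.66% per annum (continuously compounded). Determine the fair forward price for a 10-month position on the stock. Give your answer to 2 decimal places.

PV(dividends) I = 2.35·e^(−0.0666·2/12) + 8.66·e^(−0.0666·3/12) + 9.60·e^(−0.0666·5/12)
I = 2.3241 + 8.5170 + 9.3373 = 20.1784
F = (S − I)·e^(rT) = (330.35 − 20.1784) · e^(0.0666·10/12)
= 310.1716 · e^0.055500 = 310.1716 × 1.057069 = HK$327.87

HK$327.87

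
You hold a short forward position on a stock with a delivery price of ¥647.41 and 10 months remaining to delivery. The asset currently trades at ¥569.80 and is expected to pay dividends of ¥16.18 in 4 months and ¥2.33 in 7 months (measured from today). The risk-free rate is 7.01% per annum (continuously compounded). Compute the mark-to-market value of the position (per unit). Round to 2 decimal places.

PV(remaining dividends) I = 16.18·e^(−0.0701·4/12) + 2.33·e^(−0.0701·7/12) = 18.0430
Current forward F = (S − I)·e^(rT) = (569.80 − 18.0430)·e^(0.0701·10/12) = 551.7570 × 1.060157 = 584.9490
Value (long) = (F − K)·e^(−rT) = (584.9490 − 647.41) × 0.943257 = -58.9168
Short position value = −(long value) = ¥58.92

¥58.92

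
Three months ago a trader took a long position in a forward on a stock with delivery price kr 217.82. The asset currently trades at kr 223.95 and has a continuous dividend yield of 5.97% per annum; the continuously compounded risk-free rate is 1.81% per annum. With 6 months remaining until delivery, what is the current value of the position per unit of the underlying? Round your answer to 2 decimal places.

Current fair forward for the remaining 6 months: F = S·e^((r − q)·T), (r − q) = 0.0181 − 0.0597 = -0.0416
F = 223.95 · e^(-0.0416 × 6/12) = 223.95 × 0.979415 = 219.3400
Value of long forward = (F − K)·e^(−rT) = (219.3400 − 217.82) · e^(−0.0181·6/12)
= 1.5200 × 0.990991 = 1.51

kr 1.51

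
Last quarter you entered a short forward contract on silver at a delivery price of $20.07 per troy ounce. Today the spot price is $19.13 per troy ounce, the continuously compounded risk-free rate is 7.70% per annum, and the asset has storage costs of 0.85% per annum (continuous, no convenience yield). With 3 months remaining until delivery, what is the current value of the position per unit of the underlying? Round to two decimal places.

$0.52 per troy ounce

Current fair forward for the remaining 3 months: F = S·e^((r + u)·T), (r + u) = 0.0770 + 0.0085 = 0.0855
F = 19.13 · e^(0.0855 × 3/12) = 19.13 × 1.021605 = 19.5433
Value of long forward = (F − K)·e^(−rT) = (19.5433 − 20.07) · e^(−0.0770·3/12)
= -0.5267 × 0.980934 = -0.52
Short position value = −(long value) = $0.52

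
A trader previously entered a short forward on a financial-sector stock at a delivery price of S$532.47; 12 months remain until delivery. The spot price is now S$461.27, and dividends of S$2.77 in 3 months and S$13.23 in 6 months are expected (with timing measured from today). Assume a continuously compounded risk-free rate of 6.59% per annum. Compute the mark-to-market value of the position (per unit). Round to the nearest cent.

S$52.77

PV(remaining dividends) I = 2.77·e^(−0.0659·3/12) + 13.23·e^(−0.0659·6/12) = 15.5259
Current forward F = (S − I)·e^(rT) = (461.27 − 15.5259)·e^(0.0659·12/12) = 445.7441 × 1.068120 = 476.1082
Value (long) = (F − K)·e^(−rT) = (476.1082 − 532.47) × 0.936224 = -52.7673
Short position value = −(long value) = S$52.77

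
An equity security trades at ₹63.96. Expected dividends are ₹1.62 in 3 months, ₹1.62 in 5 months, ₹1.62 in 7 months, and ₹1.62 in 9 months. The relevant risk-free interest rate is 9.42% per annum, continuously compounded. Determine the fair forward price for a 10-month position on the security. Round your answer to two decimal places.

₹62.50

PV(dividends) I = 1.62·e^(−0.0942·3/12) + 1.62·e^(−0.0942·5/12) + 1.62·e^(−0.0942·7/12) + 1.62·e^(−0.0942·9/12)
I = 1.5823 + 1.5576 + 1.5334 + 1.5095 = 6.1828
F = (S − I)·e^(rT) = (63.96 − 6.1828) · e^(0.0942·10/12)
= 57.7772 · e^0.078500 = 57.7772 × 1.081663 = ₹62.50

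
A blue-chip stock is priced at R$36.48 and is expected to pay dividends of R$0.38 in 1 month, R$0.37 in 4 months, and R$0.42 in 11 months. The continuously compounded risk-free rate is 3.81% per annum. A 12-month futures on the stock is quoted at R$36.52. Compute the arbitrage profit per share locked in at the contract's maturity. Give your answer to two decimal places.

R$0.18 per share

PV(dividends) I = 0.38·e^(−0.0381·1/12) + 0.37·e^(−0.0381·4/12) + 0.42·e^(−0.0381·11/12) = 1.1497
Fair futures F* = (S − I)·e^(rT) = (36.48 − 1.1497)·e^0.038100 = 35.3303 × 1.038835 = 36.7024
Market R$36.52 < fair 36.7024: forward underpriced → reverse cash-and-carry (short the stock, invest proceeds at r, pay the dividends, go long the forward).
Profit at T = |F_mkt − F*| = |36.52 − 36.7024| = R$0.18 per share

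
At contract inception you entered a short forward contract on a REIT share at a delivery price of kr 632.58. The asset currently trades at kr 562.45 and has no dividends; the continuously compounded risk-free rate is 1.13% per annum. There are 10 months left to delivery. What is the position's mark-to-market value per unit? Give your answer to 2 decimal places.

kr 64.20

Current fair forward for the remaining 10 months: F = S·e^(r·T), r = 0.0113
F = 562.45 · e^(0.0113 × 10/12) = 562.45 × 1.009461 = 567.7713
Value of long forward = (F − K)·e^(−rT) = (567.7713 − 632.58) · e^(−0.0113·10/12)
= -64.8087 × 0.990628 = -64.20
Short position value = −(long value) = kr 64.20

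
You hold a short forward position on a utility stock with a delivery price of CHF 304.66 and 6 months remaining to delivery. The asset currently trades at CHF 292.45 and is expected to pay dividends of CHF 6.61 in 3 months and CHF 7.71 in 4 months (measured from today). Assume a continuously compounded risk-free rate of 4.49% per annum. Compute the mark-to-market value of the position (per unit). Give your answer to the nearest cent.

CHF 19.58

PV(remaining dividends) I = 6.61·e^(−0.0449·3/12) + 7.71·e^(−0.0449·4/12) = 14.1317
Current forward F = (S − I)·e^(rT) = (292.45 − 14.1317)·e^(0.0449·6/12) = 278.3183 × 1.022704 = 284.6372
Value (long) = (F − K)·e^(−rT) = (284.6372 − 304.66) × 0.977800 = -19.5783
Short position value = −(long value) = CHF 19.58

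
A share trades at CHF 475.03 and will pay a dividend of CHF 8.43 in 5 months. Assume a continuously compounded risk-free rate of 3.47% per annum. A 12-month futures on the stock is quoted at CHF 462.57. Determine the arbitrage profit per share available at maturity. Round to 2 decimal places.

PV(dividends) I = 8.43·e^(−0.0347·5/12) = 8.3090
Fair futures F* = (S − I)·e^(rT) = (475.03 − 8.3090)·e^0.034700 = 466.7210 × 1.035309 = 483.2005
Market CHF 462.57 < fair 483.2005: forward underpriced → reverse cash-and-carry (short the stock, invest proceeds at r, pay the dividends, go long the forward).
Profit at T = |F_mkt − F*| = |462.57 − 483.2005| = CHF 20.63 per share

CHF 20.63 per share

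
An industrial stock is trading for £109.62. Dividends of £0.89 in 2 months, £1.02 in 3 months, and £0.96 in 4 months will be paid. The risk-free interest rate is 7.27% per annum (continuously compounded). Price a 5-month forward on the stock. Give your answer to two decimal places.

PV(dividends) I = 0.89·e^(−0.0727·2/12) + 1.02·e^(−0.0727·3/12) + 0.96·e^(−0.0727·4/12)
I = 0.8793 + 1.0016 + 0.9370 = 2.8179
F = (S − I)·e^(rT) = (109.62 − 2.8179) · e^(0.0727·5/12)
= 106.8021 · e^0.030292 = 106.8021 × 1.030755 = £110.09

£110.09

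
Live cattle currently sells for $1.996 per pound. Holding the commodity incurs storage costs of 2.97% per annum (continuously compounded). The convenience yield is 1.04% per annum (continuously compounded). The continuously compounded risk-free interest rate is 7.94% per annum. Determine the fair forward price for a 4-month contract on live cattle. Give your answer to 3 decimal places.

Net carry = r + u − y = 0.0794 + 0.0297 − 0.0104 = 0.0987
F = S·e^((r+u−y)T) = 1.996 · e^(0.0987 × 4/12) = 1.996 · e^0.032900
= 1.996 × 1.033447 = $2.063 per pound

$2.063 per pound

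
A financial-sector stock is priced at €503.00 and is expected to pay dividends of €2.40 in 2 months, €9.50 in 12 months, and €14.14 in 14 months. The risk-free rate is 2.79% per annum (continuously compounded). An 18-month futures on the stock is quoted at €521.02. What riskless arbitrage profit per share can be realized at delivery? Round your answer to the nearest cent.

PV(dividends) I = 2.40·e^(−0.0279·2/12) + 9.50·e^(−0.0279·12/12) + 14.14·e^(−0.0279·14/12) = 25.3146
Fair futures F* = (S − I)·e^(rT) = (503.00 − 25.3146)·e^0.041850 = 477.6854 × 1.042738 = 498.1007
Market €521.02 > fair 498.1007: forward overpriced → cash-and-carry (borrow at r, buy the stock and collect the dividends, short the forward).
Profit at T = |F_mkt − F*| = |521.02 − 498.1007| = €22.92 per share

€22.92 per share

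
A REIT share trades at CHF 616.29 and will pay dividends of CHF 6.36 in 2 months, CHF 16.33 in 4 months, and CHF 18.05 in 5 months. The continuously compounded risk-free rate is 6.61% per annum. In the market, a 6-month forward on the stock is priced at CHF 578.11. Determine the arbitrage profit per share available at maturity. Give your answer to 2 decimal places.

PV(dividends) I = 6.36·e^(−0.0661·2/12) + 16.33·e^(−0.0661·4/12) + 18.05·e^(−0.0661·5/12) = 39.8241
Fair forward F* = (S − I)·e^(rT) = (616.29 − 39.8241)·e^0.033050 = 576.4659 × 1.033602 = 595.8363
Market CHF 578.11 < fair 595.8363: forward underpriced → reverse cash-and-carry (short the stock, invest proceeds at r, pay the dividends, go long the forward).
Profit at T = |F_mkt − F*| = |578.11 − 595.8363| = CHF 17.73 per share

CHF 17.73 per share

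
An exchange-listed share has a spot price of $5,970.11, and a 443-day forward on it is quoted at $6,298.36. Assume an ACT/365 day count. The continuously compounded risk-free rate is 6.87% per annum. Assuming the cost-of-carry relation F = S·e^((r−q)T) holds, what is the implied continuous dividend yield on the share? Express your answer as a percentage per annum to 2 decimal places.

2.46%

From F = S·e^((r−q)T): (r − q) = ln(F/S)/T
ln(6298.36/5970.11) = ln(1.054982) = 0.053524
(r − q) = 0.053524 / (443/365) = 0.044100
q = r − ln(F/S)/T = 0.0687 − 0.044100 = 0.024600
q = 2.46%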